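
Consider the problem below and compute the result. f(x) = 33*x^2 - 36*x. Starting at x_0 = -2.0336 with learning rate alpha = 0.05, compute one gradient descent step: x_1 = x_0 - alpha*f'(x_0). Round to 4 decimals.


We compute the gradient at x_0 and apply the update.
f'(x) = 66*x - 36
f'(-2.0336) = 66*-2.0336 - 36 = -170.2176
x_1 = -2.0336 - 0.05*-170.2176 = 6.4773


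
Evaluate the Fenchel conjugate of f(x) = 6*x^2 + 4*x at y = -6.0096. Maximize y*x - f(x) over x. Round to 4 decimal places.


f*(y) = sup_x {y*x - a*x^2 - b*x} = sup_x {(y-b)*x - a*x^2}
FOC: (y - b) - 2a*x = 0 => x* = (y - b)/(2a)
x* = (-6.0096 - 4)/(2*6) = -0.8341
f*(-6.0096) = (y-b)^2/(4a) = (-6.0096 - 4)^2/(4*6)
= 100.1921/24 = 4.1747


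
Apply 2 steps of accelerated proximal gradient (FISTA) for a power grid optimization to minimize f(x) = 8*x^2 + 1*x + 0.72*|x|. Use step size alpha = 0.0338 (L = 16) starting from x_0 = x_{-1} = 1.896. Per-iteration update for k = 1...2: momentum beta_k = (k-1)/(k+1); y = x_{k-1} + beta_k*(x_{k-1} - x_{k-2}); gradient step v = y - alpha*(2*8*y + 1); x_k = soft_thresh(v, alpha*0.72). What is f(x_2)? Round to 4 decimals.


FISTA on f(x) = 8*x^2 + 1*x + 0.72*|x|
L = 16, alpha = 0.0338
Iteration 1: beta = 0.0, y = 1.896 + 0.0*(1.896 - 1.896) = 1.896
  grad(y) = 31.336, v = y - alpha*grad = 0.8368
  prox(v) = soft_thresh(0.8368, 0.0243) = 0.8125
Iteration 2: beta = 0.3333, y = 0.8125 + 0.3333*(0.8125 - 1.896) = 0.4513
  grad(y) = 8.2215, v = y - alpha*grad = 0.1735
  prox(v) = soft_thresh(0.1735, 0.0243) = 0.1491
f(x_2) = 8*0.1491^2 + 1*0.1491 + 0.72*|0.1491| = 0.4344


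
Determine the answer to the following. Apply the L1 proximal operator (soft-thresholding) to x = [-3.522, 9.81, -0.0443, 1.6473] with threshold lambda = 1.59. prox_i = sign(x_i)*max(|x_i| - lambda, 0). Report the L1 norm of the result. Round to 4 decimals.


Soft-thresholding with lambda = 1.59:
prox(-3.522) = sign(-3.522)*max(|-3.522| - 1.59, 0) = -1.932
prox(9.81) = sign(9.81)*max(|9.81| - 1.59, 0) = 8.22
prox(-0.0443) = sign(-0.0443)*max(|-0.0443| - 1.59, 0) = 0.0
prox(1.6473) = sign(1.6473)*max(|1.6473| - 1.59, 0) = 0.0573
prox(x) = [-1.932, 8.22, 0.0, 0.0573]
||prox(x)||_1 = 1.932 + 8.22 + 0.0 + 0.0573 = 10.2093


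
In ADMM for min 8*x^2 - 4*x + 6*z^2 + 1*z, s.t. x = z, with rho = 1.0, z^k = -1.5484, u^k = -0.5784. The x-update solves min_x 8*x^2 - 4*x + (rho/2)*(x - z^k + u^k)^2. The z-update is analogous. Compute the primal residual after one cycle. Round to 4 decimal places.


ADMM iteration with rho = 1.0, z^k = -1.5484, u^k = -0.5784
Step 1: x-update.
Minimize 8*x^2 - 4*x + (1.0/2)*(x + 1.5484 - 0.5784)^2
FOC: (2*8 + 1.0)*x = 4 + 1.0*(-1.5484 + 0.5784)
x^{k+1} = 0.1782
Step 2: z-update.
Minimize 6*z^2 + 1*z + (1.0/2)*(0.1782 - z - 0.5784)^2
FOC: (2*6 + 1.0)*z = -1 + 1.0*(0.1782 - 0.5784)
z^{k+1} = -0.1077
Step 3: u-update.
u^{k+1} = -0.5784 + 0.1782 + 0.1077 = -0.2925
Step 4: Primal residual = |0.1782 + 0.1077| = 0.2859


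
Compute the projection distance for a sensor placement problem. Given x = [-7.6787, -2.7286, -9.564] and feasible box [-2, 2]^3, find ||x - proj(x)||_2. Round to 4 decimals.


Project each component onto [-2, 2].
clip(-7.6787) = -2.0, clip(-2.7286) = -2.0, clip(-9.564) = -2.0
Projection = [-2.0, -2.0, -2.0]
Squared diffs: [32.2476, 0.5309, 57.2141]
Distance = sqrt(89.9926) = 9.4864


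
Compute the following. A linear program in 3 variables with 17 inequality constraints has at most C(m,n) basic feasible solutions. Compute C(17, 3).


Each vertex corresponds to some choice of n active constraints out of m, so the number of vertices is at most C(m, n) = m! / (n!(m-n)!).
m = 17, n = 3
Numerator: 17 * 16 * 15
Denominator: 3! = 6
C(17, 3) = 680


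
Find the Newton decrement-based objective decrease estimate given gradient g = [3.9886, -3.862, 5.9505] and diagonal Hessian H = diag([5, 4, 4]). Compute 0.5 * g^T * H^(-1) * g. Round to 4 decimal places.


Step 1: H is diagonal, so H^(-1) * g = [0.7977, -0.9655, 1.4876].
Step 2: g^T H^(-1) g = sum_i g_i^2 / H_ii
  = (3.9886)^2/5 + (-3.862)^2/4 + (5.9505)^2/4
  = 3.1818 + 3.7288 + 8.8521 = 15.7627
Step 3: Objective decrease = 0.5 * g^T H^(-1) g = 7.8813


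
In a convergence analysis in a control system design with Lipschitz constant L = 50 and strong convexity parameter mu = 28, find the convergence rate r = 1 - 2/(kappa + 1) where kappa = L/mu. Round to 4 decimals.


Step 1: Compute the condition number.
kappa = L/mu = 50/28 = 1.7857
Step 2: Compute the convergence rate.
r = 1 - 2/(kappa + 1) = 1 - 2*mu/(L + mu) = (L - mu)/(L + mu) = 22/78 = 0.2821


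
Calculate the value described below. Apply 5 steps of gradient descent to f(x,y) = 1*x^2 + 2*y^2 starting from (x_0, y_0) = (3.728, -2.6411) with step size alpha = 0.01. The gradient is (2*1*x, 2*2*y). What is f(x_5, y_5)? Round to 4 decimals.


Gradient descent on f(x,y) = 1*x^2 + 2*y^2.
Starting point: (3.728, -2.6411), alpha = 0.01
Step 1: grad_x = 2*1*3.728 = 7.456, grad_y = 2*2*-2.6411 = -10.5644
  x_1 = 3.728 - 0.01*7.456 = 3.6534
  y_1 = -2.6411 - 0.01*-10.5644 = -2.5355
Step 2: grad_x = 2*1*3.6534 = 7.3069, grad_y = 2*2*-2.5355 = -10.1418
  x_2 = 3.6534 - 0.01*7.3069 = 3.5804
  y_2 = -2.5355 - 0.01*-10.1418 = -2.434
Step 3: grad_x = 2*1*3.5804 = 7.1607, grad_y = 2*2*-2.434 = -9.7362
  x_3 = 3.5804 - 0.01*7.1607 = 3.5088
  y_3 = -2.434 - 0.01*-9.7362 = -2.3367
Step 4: grad_x = 2*1*3.5088 = 7.0175, grad_y = 2*2*-2.3367 = -9.3467
  x_4 = 3.5088 - 0.01*7.0175 = 3.4386
  y_4 = -2.3367 - 0.01*-9.3467 = -2.2432
Step 5: grad_x = 2*1*3.4386 = 6.8772, grad_y = 2*2*-2.2432 = -8.9728
  x_5 = 3.4386 - 0.01*6.8772 = 3.3698
  y_5 = -2.2432 - 0.01*-8.9728 = -2.1535
f(3.3698, -2.1535) = 1*3.3698^2 + 2*(-2.1535)^2 = 20.6306


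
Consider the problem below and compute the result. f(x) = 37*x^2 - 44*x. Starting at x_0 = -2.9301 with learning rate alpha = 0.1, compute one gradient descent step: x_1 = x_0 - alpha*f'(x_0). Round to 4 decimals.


We compute the gradient at x_0 and apply the update.
f'(x) = 74*x - 44
f'(-2.9301) = 74*-2.9301 - 44 = -260.8274
x_1 = -2.9301 - 0.1*-260.8274 = 23.1526


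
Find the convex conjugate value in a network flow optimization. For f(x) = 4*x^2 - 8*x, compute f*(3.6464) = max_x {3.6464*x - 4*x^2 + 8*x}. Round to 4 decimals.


f*(y) = sup_x {y*x - a*x^2 - b*x} = sup_x {(y-b)*x - a*x^2}
FOC: (y - b) - 2a*x = 0 => x* = (y - b)/(2a)
x* = (3.6464 + 8)/(2*4) = 1.4558
f*(3.6464) = (y-b)^2/(4a) = (3.6464 + 8)^2/(4*4)
= 135.6386/16 = 8.4774


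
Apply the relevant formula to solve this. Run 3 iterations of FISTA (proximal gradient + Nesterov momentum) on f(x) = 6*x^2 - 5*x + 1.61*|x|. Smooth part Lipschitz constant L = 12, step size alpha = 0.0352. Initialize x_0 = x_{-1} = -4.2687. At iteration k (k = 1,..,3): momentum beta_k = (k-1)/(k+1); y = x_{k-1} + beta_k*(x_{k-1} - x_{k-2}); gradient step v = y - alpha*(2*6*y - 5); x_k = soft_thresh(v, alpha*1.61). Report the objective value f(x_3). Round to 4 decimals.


FISTA on f(x) = 6*x^2 - 5*x + 1.61*|x|
L = 12, alpha = 0.0352
Iteration 1: beta = 0.0, y = -4.2687 + 0.0*(-4.2687 + 4.2687) = -4.2687
  grad(y) = -56.2244, v = y - alpha*grad = -2.2896
  prox(v) = soft_thresh(-2.2896, 0.0567) = -2.2329
Iteration 2: beta = 0.3333, y = -2.2329 + 0.3333*(-2.2329 + 4.2687) = -1.5543
  grad(y) = -23.6521, v = y - alpha*grad = -0.7218
  prox(v) = soft_thresh(-0.7218, 0.0567) = -0.6651
Iteration 3: beta = 0.5, y = -0.6651 + 0.5*(-0.6651 + 2.2329) = 0.1188
  grad(y) = -3.5745, v = y - alpha*grad = 0.2446
  prox(v) = soft_thresh(0.2446, 0.0567) = 0.1879
f(x_3) = 6*0.1879^2 - 5*0.1879 + 1.61*|0.1879| = -0.4252


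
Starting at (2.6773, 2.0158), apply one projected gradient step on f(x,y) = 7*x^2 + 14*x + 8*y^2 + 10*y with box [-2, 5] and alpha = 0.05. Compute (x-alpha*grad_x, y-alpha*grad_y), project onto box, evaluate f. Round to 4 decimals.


Step 1: Compute gradient at (2.6773, 2.0158).
grad_x = 2*7*2.6773 + 14 = 51.4822
grad_y = 2*8*2.0158 + 10 = 42.2528
Step 2: Gradient step.
x_raw = 2.6773 - 0.05*51.4822 = 0.1032
y_raw = 2.0158 - 0.05*42.2528 = -0.0968
Step 3: Project onto [-2, 5].
x_proj = clip(0.1032) = 0.1032
y_proj = clip(-0.0968) = -0.0968
Step 4: Evaluate f.
f(0.1032, -0.0968) = 0.6258


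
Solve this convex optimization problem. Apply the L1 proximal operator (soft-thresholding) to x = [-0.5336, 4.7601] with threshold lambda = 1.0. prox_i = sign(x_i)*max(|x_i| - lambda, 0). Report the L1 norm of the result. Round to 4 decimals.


Soft-thresholding with lambda = 1.0:
prox(-0.5336) = sign(-0.5336)*max(|-0.5336| - 1.0, 0) = 0.0
prox(4.7601) = sign(4.7601)*max(|4.7601| - 1.0, 0) = 3.7601
prox(x) = [0.0, 3.7601]
||prox(x)||_1 = 0.0 + 3.7601 = 3.7601


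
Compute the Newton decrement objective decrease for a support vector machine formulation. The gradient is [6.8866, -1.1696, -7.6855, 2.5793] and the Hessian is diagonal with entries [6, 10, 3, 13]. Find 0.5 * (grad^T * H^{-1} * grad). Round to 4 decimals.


Step 1: H is diagonal, so H^(-1) * g = [1.1478, -0.117, -2.5618, 0.1984].
Step 2: g^T H^(-1) g = sum_i g_i^2 / H_ii
  = (6.8866)^2/6 + (-1.1696)^2/10 + (-7.6855)^2/3 + (2.5793)^2/13
  = 7.9042 + 0.1368 + 19.689 + 0.5118 = 28.2417
Step 3: Objective decrease = 0.5 * g^T H^(-1) g = 14.1209


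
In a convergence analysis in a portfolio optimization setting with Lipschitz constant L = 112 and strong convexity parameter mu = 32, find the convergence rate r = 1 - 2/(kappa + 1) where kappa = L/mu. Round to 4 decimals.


Step 1: Compute the condition number.
kappa = L/mu = 112/32 = 3.5
Step 2: Compute the convergence rate.
r = 1 - 2/(kappa + 1) = 1 - 2*mu/(L + mu) = (L - mu)/(L + mu) = 80/144 = 0.5556


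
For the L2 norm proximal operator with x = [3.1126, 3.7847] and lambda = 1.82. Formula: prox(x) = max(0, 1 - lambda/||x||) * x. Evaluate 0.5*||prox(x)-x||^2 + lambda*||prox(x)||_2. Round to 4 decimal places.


Step 1: Compute ||x||.
||x|| = 4.9002
Step 2: Compute scaling factor.
scale = max(0, 1 - 1.82/4.9002) = 0.6286
Step 3: prox(x) = [1.9565, 2.379]
||prox(x)|| = 3.0802
Step 4: Proximal objective.
0.5*||prox-x||^2 = 1.6562
lambda*||prox|| = 5.606
Total = 7.2622


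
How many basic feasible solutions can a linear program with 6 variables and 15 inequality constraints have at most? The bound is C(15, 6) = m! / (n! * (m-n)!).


Each vertex corresponds to some choice of n active constraints out of m, so the number of vertices is at most C(m, n) = m! / (n!(m-n)!).
m = 15, n = 6
Numerator: 15 * 14 * 13 * 12 * 11 * 10
Denominator: 6! = 720
C(15, 6) = 5005


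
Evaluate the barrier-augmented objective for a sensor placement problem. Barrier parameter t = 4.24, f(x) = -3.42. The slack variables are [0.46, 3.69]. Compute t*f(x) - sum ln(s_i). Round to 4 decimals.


Step 1: Compute log-barrier.
ln values: [-0.7765, 1.3056]
phi = -(-0.7765 + 1.3056) = -0.5291
Step 2: Compute augmented objective.
t*f(x) = 4.24*-3.42 = -14.5008
Total = -14.5008 - 0.5291 = -15.0299


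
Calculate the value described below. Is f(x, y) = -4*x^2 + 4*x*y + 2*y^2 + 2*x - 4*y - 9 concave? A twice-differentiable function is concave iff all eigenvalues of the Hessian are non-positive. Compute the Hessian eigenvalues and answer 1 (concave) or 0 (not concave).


The Hessian of f(x,y) = -4*x^2 + 4*x*y + 2*y^2 + 2*x - 4*y - 9 is:
H = [[-8, 4], [4, 4]]
Trace = -8 + 4 = -4
Determinant = -8*4 - (4)^2 = -48
Discriminant = (-4)^2 - 4*-48 = 208.0
Eigenvalues: lambda_1 = -9.2111, lambda_2 = 5.2111
The function is not concave.

0


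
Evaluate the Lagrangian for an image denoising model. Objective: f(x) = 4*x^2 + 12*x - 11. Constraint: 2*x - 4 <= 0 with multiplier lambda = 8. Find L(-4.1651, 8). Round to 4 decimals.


Step 1: Evaluate f(x).
f(-4.1651) = 4*(-4.1651)^2 + 12*(-4.1651) - 11 = 8.411
Step 2: Evaluate g(x).
g(-4.1651) = 2*-4.1651 - 4 = -12.3302
Step 3: Compute Lagrangian.
L = 8.411 + 8*-12.3302 = -90.2306


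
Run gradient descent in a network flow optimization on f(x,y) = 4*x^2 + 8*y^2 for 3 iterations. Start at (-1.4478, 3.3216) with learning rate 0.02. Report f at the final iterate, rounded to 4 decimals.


Gradient descent on f(x,y) = 4*x^2 + 8*y^2.
Starting point: (-1.4478, 3.3216), alpha = 0.02
Step 1: grad_x = 2*4*-1.4478 = -11.5824, grad_y = 2*8*3.3216 = 53.1456
  x_1 = -1.4478 - 0.02*-11.5824 = -1.2162
  y_1 = 3.3216 - 0.02*53.1456 = 2.2587
Step 2: grad_x = 2*4*-1.2162 = -9.7292, grad_y = 2*8*2.2587 = 36.139
  x_2 = -1.2162 - 0.02*-9.7292 = -1.0216
  y_2 = 2.2587 - 0.02*36.139 = 1.5359
Step 3: grad_x = 2*4*-1.0216 = -8.1725, grad_y = 2*8*1.5359 = 24.5745
  x_3 = -1.0216 - 0.02*-8.1725 = -0.8581
  y_3 = 1.5359 - 0.02*24.5745 = 1.0444
f(-0.8581, 1.0444) = 4*(-0.8581)^2 + 8*1.0444^2 = 11.6719


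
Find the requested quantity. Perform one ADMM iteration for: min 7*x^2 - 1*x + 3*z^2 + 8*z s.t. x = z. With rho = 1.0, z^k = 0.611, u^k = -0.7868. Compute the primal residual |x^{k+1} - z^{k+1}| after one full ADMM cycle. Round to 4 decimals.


ADMM iteration with rho = 1.0, z^k = 0.611, u^k = -0.7868
Step 1: x-update.
Minimize 7*x^2 - 1*x + (1.0/2)*(x - 0.611 - 0.7868)^2
FOC: (2*7 + 1.0)*x = 1 + 1.0*(0.611 + 0.7868)
x^{k+1} = 0.1599
Step 2: z-update.
Minimize 3*z^2 + 8*z + (1.0/2)*(0.1599 - z - 0.7868)^2
FOC: (2*3 + 1.0)*z = -8 + 1.0*(0.1599 - 0.7868)
z^{k+1} = -1.2324
Step 3: u-update.
u^{k+1} = -0.7868 + 0.1599 + 1.2324 = 0.6055
Step 4: Primal residual = |0.1599 + 1.2324| = 1.3923


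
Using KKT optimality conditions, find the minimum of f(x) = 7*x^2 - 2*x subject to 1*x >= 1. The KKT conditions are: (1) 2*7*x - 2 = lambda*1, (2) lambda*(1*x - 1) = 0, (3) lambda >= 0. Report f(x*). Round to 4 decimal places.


Step 1: Try lambda = 0 (constraint inactive).
x_unc = 2/(2*7) = 0.1429
Check: 1*0.1429 = 0.1429 < 1 -- violated!
Step 2: Constraint must be active: 1*x = 1
x* = 1/1 = 1.0
lambda = (2*7*1.0 - 2)/1 = 12.0
Step 3: Compute optimal value.
f(x*) = 7*1.0^2 - 2*1.0 = 5.0


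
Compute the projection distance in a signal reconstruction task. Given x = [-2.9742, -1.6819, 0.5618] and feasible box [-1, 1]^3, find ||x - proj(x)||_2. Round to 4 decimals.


Project each component onto [-1, 1].
clip(-2.9742) = -1.0, clip(-1.6819) = -1.0, clip(0.5618) = 0.5618
Projection = [-1.0, -1.0, 0.5618]
Squared diffs: [3.8975, 0.465, 0.0]
Distance = sqrt(4.3625) = 2.0886


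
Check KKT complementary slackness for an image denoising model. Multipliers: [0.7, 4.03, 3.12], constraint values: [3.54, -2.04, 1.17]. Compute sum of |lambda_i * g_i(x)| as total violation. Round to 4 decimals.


KKT complementary slackness check:
lambda_1 * g_1 = 0.7 * 3.54 = 2.478
lambda_2 * g_2 = 4.03 * -2.04 = -8.2212
lambda_3 * g_3 = 3.12 * 1.17 = 3.6504
Total violation = 2.478 + 8.2212 + 3.6504 = 14.3496


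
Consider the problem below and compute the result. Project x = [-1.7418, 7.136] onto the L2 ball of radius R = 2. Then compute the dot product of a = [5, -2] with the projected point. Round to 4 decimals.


Step 1: Compute ||x|| (intermediates to 6 decimals).
||x|| = sqrt((-1.7418)^2 + 7.136^2) = 7.3455
Step 2: Project.
Since ||x|| > R, scale = R/||x|| = 2/7.3455 = 0.272276, proj(x) = scale * x
proj(x) = [-0.47425, 1.942962]
Step 3: Dot product.
a^T * proj(x) = 5*(-0.47425) - 2*1.942962 = -6.2572


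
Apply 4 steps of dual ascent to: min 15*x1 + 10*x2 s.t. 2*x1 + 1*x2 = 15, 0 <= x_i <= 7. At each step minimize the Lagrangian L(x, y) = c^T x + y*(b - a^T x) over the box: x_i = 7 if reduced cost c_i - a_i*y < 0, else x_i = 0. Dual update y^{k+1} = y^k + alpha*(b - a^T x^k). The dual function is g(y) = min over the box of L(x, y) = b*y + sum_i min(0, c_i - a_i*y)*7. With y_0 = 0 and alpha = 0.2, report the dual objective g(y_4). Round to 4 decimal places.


Dual ascent for LP: min 15*x1 + 10*x2, 2*x1 + 1*x2 = 15, 0 <= x_i <= 7
Step 1: y^k = 0.0, reduced costs: (15.0, 10.0)
  x^k = (0.0, 0.0), subgradient = b - a^T x = 15.0
  y^{k+1} = 0.0 + 0.2*15.0 = 3.0
Step 2: y^k = 3.0, reduced costs: (9.0, 7.0)
  x^k = (0.0, 0.0), subgradient = b - a^T x = 15.0
  y^{k+1} = 3.0 + 0.2*15.0 = 6.0
Step 3: y^k = 6.0, reduced costs: (3.0, 4.0)
  x^k = (0.0, 0.0), subgradient = b - a^T x = 15.0
  y^{k+1} = 6.0 + 0.2*15.0 = 9.0
Step 4: y^k = 9.0, reduced costs: (-3.0, 1.0)
  x^k = (7.0, 0.0), subgradient = b - a^T x = 1.0
  y^{k+1} = 9.0 + 0.2*1.0 = 9.2
Dual objective at y_4 = 9.2: reduced costs (-3.4, 0.8), box minimizer x = (7.0, 0.0)
g(y_4) = b*y + (c1 - a1*y)*x1 + (c2 - a2*y)*x2 = 15*9.2 + (-3.4)*7.0 + 0.8*0.0 = 138.0 - 23.8 + 0.0 = 114.2


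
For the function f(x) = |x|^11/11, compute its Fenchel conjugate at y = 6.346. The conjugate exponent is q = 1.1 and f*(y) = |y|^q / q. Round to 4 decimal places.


The conjugate exponent q satisfies 1/p + 1/q = 1.
p = 11, so q = 11/(11 - 1) = 1.1
|y|^q = 6.346^1.1 = 7.634
f*(6.346) = 7.634 / 1.1 = 6.94


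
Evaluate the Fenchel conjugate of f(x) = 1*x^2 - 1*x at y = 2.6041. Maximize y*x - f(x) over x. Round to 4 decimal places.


f*(y) = sup_x {y*x - a*x^2 - b*x} = sup_x {(y-b)*x - a*x^2}
FOC: (y - b) - 2a*x = 0 => x* = (y - b)/(2a)
x* = (2.6041 + 1)/(2*1) = 1.8021
f*(2.6041) = (y-b)^2/(4a) = (2.6041 + 1)^2/(4*1)
= 12.9895/4 = 3.2474


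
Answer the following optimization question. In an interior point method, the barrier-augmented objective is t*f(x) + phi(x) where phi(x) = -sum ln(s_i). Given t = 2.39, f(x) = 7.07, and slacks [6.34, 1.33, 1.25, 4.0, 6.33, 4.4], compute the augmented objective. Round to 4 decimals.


Step 1: Compute log-barrier.
ln values: [1.8469, 0.2852, 0.2231, 1.3863, 1.8453, 1.4816]
phi = -(1.8469 + 0.2852 + 0.2231 + 1.3863 + 1.8453 + 1.4816) = -7.0684
Step 2: Compute augmented objective.
t*f(x) = 2.39*7.07 = 16.8973
Total = 16.8973 - 7.0684 = 9.8289


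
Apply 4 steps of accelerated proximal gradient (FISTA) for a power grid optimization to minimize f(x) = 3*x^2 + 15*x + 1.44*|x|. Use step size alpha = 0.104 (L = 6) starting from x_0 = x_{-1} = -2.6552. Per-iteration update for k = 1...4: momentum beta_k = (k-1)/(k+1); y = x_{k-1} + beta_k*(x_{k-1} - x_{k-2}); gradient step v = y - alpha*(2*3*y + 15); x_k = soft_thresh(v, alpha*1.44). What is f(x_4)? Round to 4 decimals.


FISTA on f(x) = 3*x^2 + 15*x + 1.44*|x|
L = 6, alpha = 0.104
Iteration 1: beta = 0.0, y = -2.6552 + 0.0*(-2.6552 + 2.6552) = -2.6552
  grad(y) = -0.9312, v = y - alpha*grad = -2.5584
  prox(v) = soft_thresh(-2.5584, 0.1498) = -2.4086
Iteration 2: beta = 0.3333, y = -2.4086 + 0.3333*(-2.4086 + 2.6552) = -2.3264
  grad(y) = 1.0416, v = y - alpha*grad = -2.4347
  prox(v) = soft_thresh(-2.4347, 0.1498) = -2.285
Iteration 3: beta = 0.5, y = -2.285 + 0.5*(-2.285 + 2.4086) = -2.2231
  grad(y) = 1.6611, v = y - alpha*grad = -2.3959
  prox(v) = soft_thresh(-2.3959, 0.1498) = -2.2461
Iteration 4: beta = 0.6, y = -2.2461 + 0.6*(-2.2461 + 2.285) = -2.2229
  grad(y) = 1.6629, v = y - alpha*grad = -2.3958
  prox(v) = soft_thresh(-2.3958, 0.1498) = -2.246
f(x_4) = 3*(-2.246)^2 + 15*(-2.246) + 1.44*|-2.246| = -15.3222


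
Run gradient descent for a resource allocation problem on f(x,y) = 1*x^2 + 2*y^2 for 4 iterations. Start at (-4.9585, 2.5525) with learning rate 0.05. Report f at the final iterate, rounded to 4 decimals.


Gradient descent on f(x,y) = 1*x^2 + 2*y^2.
Starting point: (-4.9585, 2.5525), alpha = 0.05
Step 1: grad_x = 2*1*-4.9585 = -9.917, grad_y = 2*2*2.5525 = 10.21
  x_1 = -4.9585 - 0.05*-9.917 = -4.4627
  y_1 = 2.5525 - 0.05*10.21 = 2.042
Step 2: grad_x = 2*1*-4.4627 = -8.9253, grad_y = 2*2*2.042 = 8.168
  x_2 = -4.4627 - 0.05*-8.9253 = -4.0164
  y_2 = 2.042 - 0.05*8.168 = 1.6336
Step 3: grad_x = 2*1*-4.0164 = -8.0328, grad_y = 2*2*1.6336 = 6.5344
  x_3 = -4.0164 - 0.05*-8.0328 = -3.6147
  y_3 = 1.6336 - 0.05*6.5344 = 1.3069
Step 4: grad_x = 2*1*-3.6147 = -7.2295, grad_y = 2*2*1.3069 = 5.2275
  x_4 = -3.6147 - 0.05*-7.2295 = -3.2533
  y_4 = 1.3069 - 0.05*5.2275 = 1.0455
f(-3.2533, 1.0455) = 1*(-3.2533)^2 + 2*1.0455^2 = 12.7699


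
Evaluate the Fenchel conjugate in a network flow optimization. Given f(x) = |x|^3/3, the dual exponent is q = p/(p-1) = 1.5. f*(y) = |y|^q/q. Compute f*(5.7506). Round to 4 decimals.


The conjugate exponent q satisfies 1/p + 1/q = 1.
p = 3, so q = 3/(3 - 1) = 1.5
|y|^q = 5.7506^1.5 = 13.7902
f*(5.7506) = 13.7902 / 1.5 = 9.1934


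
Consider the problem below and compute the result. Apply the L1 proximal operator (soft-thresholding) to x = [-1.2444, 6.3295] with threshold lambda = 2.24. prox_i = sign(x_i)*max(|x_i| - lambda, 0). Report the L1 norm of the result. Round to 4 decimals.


Soft-thresholding with lambda = 2.24:
prox(-1.2444) = sign(-1.2444)*max(|-1.2444| - 2.24, 0) = 0.0
prox(6.3295) = sign(6.3295)*max(|6.3295| - 2.24, 0) = 4.0895
prox(x) = [0.0, 4.0895]
||prox(x)||_1 = 0.0 + 4.0895 = 4.0895


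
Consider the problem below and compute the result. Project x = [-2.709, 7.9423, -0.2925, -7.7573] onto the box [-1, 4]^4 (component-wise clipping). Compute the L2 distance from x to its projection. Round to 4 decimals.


Project each component onto [-1, 4].
clip(-2.709) = -1.0, clip(7.9423) = 4.0, clip(-0.2925) = -0.2925, clip(-7.7573) = -1.0
Projection = [-1.0, 4.0, -0.2925, -1.0]
Squared diffs: [2.9207, 15.5417, 0.0, 45.6611]
Distance = sqrt(64.1235) = 8.0077


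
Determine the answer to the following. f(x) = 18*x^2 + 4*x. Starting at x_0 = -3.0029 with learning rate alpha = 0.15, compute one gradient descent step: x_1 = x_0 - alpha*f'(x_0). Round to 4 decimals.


We compute the gradient at x_0 and apply the update.
f'(x) = 36*x + 4
f'(-3.0029) = 36*-3.0029 + 4 = -104.1044
x_1 = -3.0029 - 0.15*-104.1044 = 12.6128


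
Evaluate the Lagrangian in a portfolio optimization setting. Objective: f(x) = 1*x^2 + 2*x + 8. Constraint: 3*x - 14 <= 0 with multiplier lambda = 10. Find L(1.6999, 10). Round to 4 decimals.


Step 1: Evaluate f(x).
f(1.6999) = 1*1.6999^2 + 2*1.6999 + 8 = 14.2895
Step 2: Evaluate g(x).
g(1.6999) = 3*1.6999 - 14 = -8.9003
Step 3: Compute Lagrangian.
L = 14.2895 + 10*-8.9003 = -74.7135


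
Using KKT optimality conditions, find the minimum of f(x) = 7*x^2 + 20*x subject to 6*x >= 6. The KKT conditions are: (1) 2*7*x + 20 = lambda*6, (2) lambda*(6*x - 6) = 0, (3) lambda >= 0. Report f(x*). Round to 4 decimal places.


Step 1: Try lambda = 0 (constraint inactive).
x_unc = -20/(2*7) = -1.4286
Check: 6*-1.4286 = -8.5716 < 6 -- violated!
Step 2: Constraint must be active: 6*x = 6
x* = 6/6 = 1.0
lambda = (2*7*1.0 + 20)/6 = 5.6667
Step 3: Compute optimal value.
f(x*) = 7*1.0^2 + 20*1.0 = 27.0


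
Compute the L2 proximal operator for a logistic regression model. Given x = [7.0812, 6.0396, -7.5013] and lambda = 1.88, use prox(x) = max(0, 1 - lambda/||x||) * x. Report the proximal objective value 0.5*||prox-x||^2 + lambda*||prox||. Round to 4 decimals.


Step 1: Compute ||x||.
||x|| = 11.9536
Step 2: Compute scaling factor.
scale = max(0, 1 - 1.88/11.9536) = 0.8427
Step 3: prox(x) = [5.9675, 5.0897, -6.3215]
||prox(x)|| = 10.0736
Step 4: Proximal objective.
0.5*||prox-x||^2 = 1.7672
lambda*||prox|| = 18.9384
Total = 20.7057


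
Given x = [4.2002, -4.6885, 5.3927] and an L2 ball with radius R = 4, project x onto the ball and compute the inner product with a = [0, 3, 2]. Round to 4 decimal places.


Step 1: Compute ||x|| (intermediates to 6 decimals).
||x|| = sqrt(4.2002^2 + (-4.6885)^2 + 5.3927^2) = 8.288843
Step 2: Project.
Since ||x|| > R, scale = R/||x|| = 4/8.288843 = 0.482576, proj(x) = scale * x
proj(x) = [2.026916, -2.262558, 2.602388]
Step 3: Dot product.
a^T * proj(x) = 0*2.026916 + 3*(-2.262558) + 2*2.602388 = -1.5829


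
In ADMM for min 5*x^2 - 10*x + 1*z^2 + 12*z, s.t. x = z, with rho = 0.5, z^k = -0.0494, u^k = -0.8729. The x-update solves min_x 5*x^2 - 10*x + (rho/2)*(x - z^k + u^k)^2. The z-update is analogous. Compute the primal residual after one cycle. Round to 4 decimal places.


ADMM iteration with rho = 0.5, z^k = -0.0494, u^k = -0.8729
Step 1: x-update.
Minimize 5*x^2 - 10*x + (0.5/2)*(x + 0.0494 - 0.8729)^2
FOC: (2*5 + 0.5)*x = 10 + 0.5*(-0.0494 + 0.8729)
x^{k+1} = 0.9916
Step 2: z-update.
Minimize 1*z^2 + 12*z + (0.5/2)*(0.9916 - z - 0.8729)^2
FOC: (2*1 + 0.5)*z = -12 + 0.5*(0.9916 - 0.8729)
z^{k+1} = -4.7763
Step 3: u-update.
u^{k+1} = -0.8729 + 0.9916 + 4.7763 = 4.895
Step 4: Primal residual = |0.9916 + 4.7763| = 5.7679


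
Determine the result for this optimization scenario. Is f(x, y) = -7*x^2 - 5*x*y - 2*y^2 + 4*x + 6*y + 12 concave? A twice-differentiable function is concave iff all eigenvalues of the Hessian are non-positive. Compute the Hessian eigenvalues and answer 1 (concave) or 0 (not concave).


The Hessian of f(x,y) = -7*x^2 - 5*x*y - 2*y^2 + 4*x + 6*y + 12 is:
H = [[-14, -5], [-5, -4]]
Trace = -14 - 4 = -18
Determinant = -14*-4 - (-5)^2 = 31
Discriminant = (-18)^2 - 4*31 = 200.0
Eigenvalues: lambda_1 = -16.0711, lambda_2 = -1.9289
The function is concave.

1


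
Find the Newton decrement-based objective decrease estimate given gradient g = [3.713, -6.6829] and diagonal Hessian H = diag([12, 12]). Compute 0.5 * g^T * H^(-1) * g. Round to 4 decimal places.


Step 1: H is diagonal, so H^(-1) * g = [0.3094, -0.5569].
Step 2: g^T H^(-1) g = sum_i g_i^2 / H_ii
  = (3.713)^2/12 + (-6.6829)^2/12
  = 1.1489 + 3.7218 = 4.8706
Step 3: Objective decrease = 0.5 * g^T H^(-1) g = 2.4353


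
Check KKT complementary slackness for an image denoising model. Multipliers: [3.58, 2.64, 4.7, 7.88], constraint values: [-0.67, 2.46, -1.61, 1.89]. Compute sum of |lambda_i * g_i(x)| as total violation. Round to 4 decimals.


KKT complementary slackness check:
lambda_1 * g_1 = 3.58 * -0.67 = -2.3986
lambda_2 * g_2 = 2.64 * 2.46 = 6.4944
lambda_3 * g_3 = 4.7 * -1.61 = -7.567
lambda_4 * g_4 = 7.88 * 1.89 = 14.8932
Total violation = 2.3986 + 6.4944 + 7.567 + 14.8932 = 31.3532


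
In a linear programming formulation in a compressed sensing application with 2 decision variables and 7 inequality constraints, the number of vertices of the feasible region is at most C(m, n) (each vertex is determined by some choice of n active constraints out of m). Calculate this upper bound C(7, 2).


Each vertex corresponds to some choice of n active constraints out of m, so the number of vertices is at most C(m, n) = m! / (n!(m-n)!).
m = 7, n = 2
Numerator: 7 * 6
Denominator: 2! = 2
C(7, 2) = 21


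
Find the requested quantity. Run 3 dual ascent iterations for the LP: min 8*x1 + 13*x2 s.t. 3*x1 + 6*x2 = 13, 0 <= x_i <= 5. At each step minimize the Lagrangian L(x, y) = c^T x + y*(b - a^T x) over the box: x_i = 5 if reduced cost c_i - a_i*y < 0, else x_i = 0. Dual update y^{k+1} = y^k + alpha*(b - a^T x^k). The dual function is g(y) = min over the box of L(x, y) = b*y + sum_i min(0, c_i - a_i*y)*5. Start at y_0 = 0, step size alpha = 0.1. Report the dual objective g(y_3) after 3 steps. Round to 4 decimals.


Dual ascent for LP: min 8*x1 + 13*x2, 3*x1 + 6*x2 = 13, 0 <= x_i <= 5
Step 1: y^k = 0.0, reduced costs: (8.0, 13.0)
  x^k = (0.0, 0.0), subgradient = b - a^T x = 13.0
  y^{k+1} = 0.0 + 0.1*13.0 = 1.3
Step 2: y^k = 1.3, reduced costs: (4.1, 5.2)
  x^k = (0.0, 0.0), subgradient = b - a^T x = 13.0
  y^{k+1} = 1.3 + 0.1*13.0 = 2.6
Step 3: y^k = 2.6, reduced costs: (0.2, -2.6)
  x^k = (0.0, 5.0), subgradient = b - a^T x = -17.0
  y^{k+1} = 2.6 + 0.1*-17.0 = 0.9
Dual objective at y_3 = 0.9: reduced costs (5.3, 7.6), box minimizer x = (0.0, 0.0)
g(y_3) = b*y + (c1 - a1*y)*x1 + (c2 - a2*y)*x2 = 13*0.9 + 5.3*0.0 + 7.6*0.0 = 11.7 + 0.0 + 0.0 = 11.7


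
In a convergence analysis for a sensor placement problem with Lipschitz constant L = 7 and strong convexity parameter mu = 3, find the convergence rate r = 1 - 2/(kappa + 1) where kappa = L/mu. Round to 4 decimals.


Step 1: Compute the condition number.
kappa = L/mu = 7/3 = 2.3333
Step 2: Compute the convergence rate.
r = 1 - 2/(kappa + 1) = 1 - 2*mu/(L + mu) = (L - mu)/(L + mu) = 4/10 = 0.4


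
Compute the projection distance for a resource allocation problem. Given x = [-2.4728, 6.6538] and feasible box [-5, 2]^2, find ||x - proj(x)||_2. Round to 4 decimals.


Project each component onto [-5, 2].
clip(-2.4728) = -2.4728, clip(6.6538) = 2.0
Projection = [-2.4728, 2.0]
Squared diffs: [0.0, 21.6579]
Distance = sqrt(21.6579) = 4.6538


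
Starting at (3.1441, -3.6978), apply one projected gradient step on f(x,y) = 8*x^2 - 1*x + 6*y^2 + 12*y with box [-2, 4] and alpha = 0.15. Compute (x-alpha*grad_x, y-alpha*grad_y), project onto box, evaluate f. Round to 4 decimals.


Step 1: Compute gradient at (3.1441, -3.6978).
grad_x = 2*8*3.1441 - 1 = 49.3056
grad_y = 2*6*-3.6978 + 12 = -32.3736
Step 2: Gradient step.
x_raw = 3.1441 - 0.15*49.3056 = -4.2517
y_raw = -3.6978 - 0.15*-32.3736 = 1.1582
Step 3: Project onto [-2, 4].
x_proj = clip(-4.2517) = -2.0
y_proj = clip(1.1582) = 1.1582
Step 4: Evaluate f.
f(-2.0, 1.1582) = 55.948


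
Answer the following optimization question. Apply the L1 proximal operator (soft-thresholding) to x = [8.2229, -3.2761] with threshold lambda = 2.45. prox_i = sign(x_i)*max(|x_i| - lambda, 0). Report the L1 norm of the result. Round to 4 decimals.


Soft-thresholding with lambda = 2.45:
prox(8.2229) = sign(8.2229)*max(|8.2229| - 2.45, 0) = 5.7729
prox(-3.2761) = sign(-3.2761)*max(|-3.2761| - 2.45, 0) = -0.8261
prox(x) = [5.7729, -0.8261]
||prox(x)||_1 = 5.7729 + 0.8261 = 6.599


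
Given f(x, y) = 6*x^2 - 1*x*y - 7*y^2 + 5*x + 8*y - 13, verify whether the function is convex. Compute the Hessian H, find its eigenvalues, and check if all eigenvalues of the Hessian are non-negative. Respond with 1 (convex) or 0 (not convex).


The Hessian of f(x,y) = 6*x^2 - 1*x*y - 7*y^2 + 5*x + 8*y - 13 is:
H = [[12, -1], [-1, -14]]
Trace = 12 - 14 = -2
Determinant = 12*-14 - (-1)^2 = -169
Discriminant = (-2)^2 - 4*-169 = 680.0
Eigenvalues: lambda_1 = -14.0384, lambda_2 = 12.0384
The function is not convex.

0


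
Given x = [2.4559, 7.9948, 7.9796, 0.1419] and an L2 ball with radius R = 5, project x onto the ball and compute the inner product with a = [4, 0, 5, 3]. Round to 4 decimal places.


Step 1: Compute ||x|| (intermediates to 6 decimals).
||x|| = sqrt(2.4559^2 + 7.9948^2 + 7.9796^2 + 0.1419^2) = 11.560382
Step 2: Project.
Since ||x|| > R, scale = R/||x|| = 5/11.560382 = 0.432512, proj(x) = scale * x
proj(x) = [1.062206, 3.457847, 3.451273, 0.061373]
Step 3: Dot product.
a^T * proj(x) = 4*1.062206 + 0*3.457847 + 5*3.451273 + 3*0.061373 = 21.6893


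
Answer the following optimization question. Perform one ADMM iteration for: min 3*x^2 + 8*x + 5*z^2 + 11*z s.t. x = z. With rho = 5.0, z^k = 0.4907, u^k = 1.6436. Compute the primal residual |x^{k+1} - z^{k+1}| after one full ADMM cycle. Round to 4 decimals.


ADMM iteration with rho = 5.0, z^k = 0.4907, u^k = 1.6436
Step 1: x-update.
Minimize 3*x^2 + 8*x + (5.0/2)*(x - 0.4907 + 1.6436)^2
FOC: (2*3 + 5.0)*x = -8 + 5.0*(0.4907 - 1.6436)
x^{k+1} = -1.2513
Step 2: z-update.
Minimize 5*z^2 + 11*z + (5.0/2)*(-1.2513 - z + 1.6436)^2
FOC: (2*5 + 5.0)*z = -11 + 5.0*(-1.2513 + 1.6436)
z^{k+1} = -0.6026
Step 3: u-update.
u^{k+1} = 1.6436 - 1.2513 + 0.6026 = 0.9949
Step 4: Primal residual = |-1.2513 + 0.6026| = 0.6487


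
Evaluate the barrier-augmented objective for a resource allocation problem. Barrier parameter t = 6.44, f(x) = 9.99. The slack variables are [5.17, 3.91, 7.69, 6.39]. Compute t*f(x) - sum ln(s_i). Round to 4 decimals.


Step 1: Compute log-barrier.
ln values: [1.6429, 1.3635, 2.0399, 1.8547]
phi = -(1.6429 + 1.3635 + 2.0399 + 1.8547) = -6.9011
Step 2: Compute augmented objective.
t*f(x) = 6.44*9.99 = 64.3356
Total = 64.3356 - 6.9011 = 57.4345


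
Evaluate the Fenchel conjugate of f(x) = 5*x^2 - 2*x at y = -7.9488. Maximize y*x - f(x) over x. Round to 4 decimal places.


f*(y) = sup_x {y*x - a*x^2 - b*x} = sup_x {(y-b)*x - a*x^2}
FOC: (y - b) - 2a*x = 0 => x* = (y - b)/(2a)
x* = (-7.9488 + 2)/(2*5) = -0.5949
f*(-7.9488) = (y-b)^2/(4a) = (-7.9488 + 2)^2/(4*5)
= 35.3882/20 = 1.7694


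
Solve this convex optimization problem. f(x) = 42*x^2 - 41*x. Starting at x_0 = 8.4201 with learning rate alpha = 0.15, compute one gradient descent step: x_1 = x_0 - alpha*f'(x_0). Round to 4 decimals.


We compute the gradient at x_0 and apply the update.
f'(x) = 84*x - 41
f'(8.4201) = 84*8.4201 - 41 = 666.2884
x_1 = 8.4201 - 0.15*666.2884 = -91.5232


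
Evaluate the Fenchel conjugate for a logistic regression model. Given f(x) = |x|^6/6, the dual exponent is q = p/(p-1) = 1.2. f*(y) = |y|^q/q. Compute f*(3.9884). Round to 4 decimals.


The conjugate exponent q satisfies 1/p + 1/q = 1.
p = 6, so q = 6/(6 - 1) = 1.2
|y|^q = 3.9884^1.2 = 5.2597
f*(3.9884) = 5.2597 / 1.2 = 4.3831


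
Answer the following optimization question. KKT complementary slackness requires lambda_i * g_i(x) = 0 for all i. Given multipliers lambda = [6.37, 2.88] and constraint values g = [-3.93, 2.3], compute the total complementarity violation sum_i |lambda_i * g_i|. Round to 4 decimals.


KKT complementary slackness check:
lambda_1 * g_1 = 6.37 * -3.93 = -25.0341
lambda_2 * g_2 = 2.88 * 2.3 = 6.624
Total violation = 25.0341 + 6.624 = 31.6581


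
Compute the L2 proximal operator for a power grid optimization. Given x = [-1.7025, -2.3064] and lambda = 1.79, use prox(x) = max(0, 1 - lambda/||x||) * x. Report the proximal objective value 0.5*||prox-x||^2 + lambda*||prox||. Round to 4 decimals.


Step 1: Compute ||x||.
||x|| = 2.8667
Step 2: Compute scaling factor.
scale = max(0, 1 - 1.79/2.8667) = 0.3756
Step 3: prox(x) = [-0.6394, -0.8663]
||prox(x)|| = 1.0767
Step 4: Proximal objective.
0.5*||prox-x||^2 = 1.6021
lambda*||prox|| = 1.9273
Total = 3.5293


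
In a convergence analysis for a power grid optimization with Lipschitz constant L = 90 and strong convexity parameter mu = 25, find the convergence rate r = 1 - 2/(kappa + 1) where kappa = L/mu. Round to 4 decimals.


Step 1: Compute the condition number.
kappa = L/mu = 90/25 = 3.6
Step 2: Compute the convergence rate.
r = 1 - 2/(kappa + 1) = 1 - 2*mu/(L + mu) = (L - mu)/(L + mu) = 65/115 = 0.5652


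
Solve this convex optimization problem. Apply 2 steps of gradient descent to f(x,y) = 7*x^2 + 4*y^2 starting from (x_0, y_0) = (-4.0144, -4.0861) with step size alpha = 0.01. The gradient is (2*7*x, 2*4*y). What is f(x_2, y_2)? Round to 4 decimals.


Gradient descent on f(x,y) = 7*x^2 + 4*y^2.
Starting point: (-4.0144, -4.0861), alpha = 0.01
Step 1: grad_x = 2*7*-4.0144 = -56.2016, grad_y = 2*4*-4.0861 = -32.6888
  x_1 = -4.0144 - 0.01*-56.2016 = -3.4524
  y_1 = -4.0861 - 0.01*-32.6888 = -3.7592
Step 2: grad_x = 2*7*-3.4524 = -48.3334, grad_y = 2*4*-3.7592 = -30.0737
  x_2 = -3.4524 - 0.01*-48.3334 = -2.9691
  y_2 = -3.7592 - 0.01*-30.0737 = -3.4585
f(-2.9691, -3.4585) = 7*(-2.9691)^2 + 4*(-3.4585)^2 = 109.551


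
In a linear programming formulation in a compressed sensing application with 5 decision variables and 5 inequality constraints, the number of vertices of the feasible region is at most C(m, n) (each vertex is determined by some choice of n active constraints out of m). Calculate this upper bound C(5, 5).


Each vertex corresponds to some choice of n active constraints out of m, so the number of vertices is at most C(m, n) = m! / (n!(m-n)!).
m = 5, n = 5
Numerator: 5 * 4 * 3 * 2 * 1
Denominator: 5! = 120
C(5, 5) = 1


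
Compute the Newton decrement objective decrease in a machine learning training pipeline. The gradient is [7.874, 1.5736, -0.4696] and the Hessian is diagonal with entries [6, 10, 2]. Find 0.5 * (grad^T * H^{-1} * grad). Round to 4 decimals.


Step 1: H is diagonal, so H^(-1) * g = [1.3123, 0.1574, -0.2348].
Step 2: g^T H^(-1) g = sum_i g_i^2 / H_ii
  = (7.874)^2/6 + (1.5736)^2/10 + (-0.4696)^2/2
  = 10.3333 + 0.2476 + 0.1103 = 10.6912
Step 3: Objective decrease = 0.5 * g^T H^(-1) g = 5.3456


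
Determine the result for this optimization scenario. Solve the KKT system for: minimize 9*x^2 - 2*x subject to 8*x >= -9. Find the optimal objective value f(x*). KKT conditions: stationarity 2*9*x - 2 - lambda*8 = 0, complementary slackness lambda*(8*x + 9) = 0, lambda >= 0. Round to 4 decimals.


Step 1: Try lambda = 0 (constraint inactive).
Stationarity: 2*9*x - 2 = 0
x* = 2/(2*9) = 1/9 = 0.1111 (rounded; the exact value 1/9 is used below)
Check constraint: 8*0.1111 = 0.8888 >= -9 -- satisfied.
Step 2: Compute optimal value.
f(x*) = 9*(1/9)^2 - 2*(1/9) = -0.1111


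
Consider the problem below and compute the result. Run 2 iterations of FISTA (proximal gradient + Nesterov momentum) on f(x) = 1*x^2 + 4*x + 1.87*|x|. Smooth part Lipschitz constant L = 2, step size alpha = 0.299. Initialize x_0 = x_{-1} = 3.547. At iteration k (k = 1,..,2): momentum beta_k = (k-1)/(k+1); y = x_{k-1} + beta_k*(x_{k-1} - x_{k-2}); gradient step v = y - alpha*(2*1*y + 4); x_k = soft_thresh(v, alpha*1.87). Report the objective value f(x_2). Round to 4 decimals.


FISTA on f(x) = 1*x^2 + 4*x + 1.87*|x|
L = 2, alpha = 0.299
Iteration 1: beta = 0.0, y = 3.547 + 0.0*(3.547 - 3.547) = 3.547
  grad(y) = 11.094, v = y - alpha*grad = 0.2299
  prox(v) = soft_thresh(0.2299, 0.5591) = 0.0
Iteration 2: beta = 0.3333, y = 0.0 + 0.3333*(0.0 - 3.547) = -1.1823
  grad(y) = 1.6353, v = y - alpha*grad = -1.6713
  prox(v) = soft_thresh(-1.6713, 0.5591) = -1.1122
f(x_2) = 1*(-1.1122)^2 + 4*(-1.1122) + 1.87*|-1.1122| = -1.132


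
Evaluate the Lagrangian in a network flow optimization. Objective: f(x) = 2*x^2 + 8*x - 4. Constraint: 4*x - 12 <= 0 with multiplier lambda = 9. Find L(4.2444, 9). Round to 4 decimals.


Step 1: Evaluate f(x).
f(4.2444) = 2*4.2444^2 + 8*4.2444 - 4 = 65.9851
Step 2: Evaluate g(x).
g(4.2444) = 4*4.2444 - 12 = 4.9776
Step 3: Compute Lagrangian.
L = 65.9851 + 9*4.9776 = 110.7835


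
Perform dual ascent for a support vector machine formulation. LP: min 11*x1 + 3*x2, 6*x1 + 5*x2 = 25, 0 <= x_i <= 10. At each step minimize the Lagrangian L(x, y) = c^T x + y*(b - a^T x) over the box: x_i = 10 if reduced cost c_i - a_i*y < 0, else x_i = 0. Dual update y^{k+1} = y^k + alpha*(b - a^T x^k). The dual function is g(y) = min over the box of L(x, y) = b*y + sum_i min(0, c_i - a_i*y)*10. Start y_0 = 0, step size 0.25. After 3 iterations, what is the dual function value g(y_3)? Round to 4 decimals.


Dual ascent for LP: min 11*x1 + 3*x2, 6*x1 + 5*x2 = 25, 0 <= x_i <= 10
Step 1: y^k = 0.0, reduced costs: (11.0, 3.0)
  x^k = (0.0, 0.0), subgradient = b - a^T x = 25.0
  y^{k+1} = 0.0 + 0.25*25.0 = 6.25
Step 2: y^k = 6.25, reduced costs: (-26.5, -28.25)
  x^k = (10.0, 10.0), subgradient = b - a^T x = -85.0
  y^{k+1} = 6.25 + 0.25*-85.0 = -15.0
Step 3: y^k = -15.0, reduced costs: (101.0, 78.0)
  x^k = (0.0, 0.0), subgradient = b - a^T x = 25.0
  y^{k+1} = -15.0 + 0.25*25.0 = -8.75
Dual objective at y_3 = -8.75: reduced costs (63.5, 46.75), box minimizer x = (0.0, 0.0)
g(y_3) = b*y + (c1 - a1*y)*x1 + (c2 - a2*y)*x2 = 25*(-8.75) + 63.5*0.0 + 46.75*0.0 = -218.75 + 0.0 + 0.0 = -218.75


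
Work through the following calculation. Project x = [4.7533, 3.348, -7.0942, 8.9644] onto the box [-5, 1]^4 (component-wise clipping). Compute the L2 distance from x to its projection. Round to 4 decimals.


Project each component onto [-5, 1].
clip(4.7533) = 1.0, clip(3.348) = 1.0, clip(-7.0942) = -5.0, clip(8.9644) = 1.0
Projection = [1.0, 1.0, -5.0, 1.0]
Squared diffs: [14.0873, 5.5131, 4.3857, 63.4317]
Distance = sqrt(87.4178) = 9.3497


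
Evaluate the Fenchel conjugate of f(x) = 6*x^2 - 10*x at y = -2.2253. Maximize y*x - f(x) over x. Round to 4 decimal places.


f*(y) = sup_x {y*x - a*x^2 - b*x} = sup_x {(y-b)*x - a*x^2}
FOC: (y - b) - 2a*x = 0 => x* = (y - b)/(2a)
x* = (-2.2253 + 10)/(2*6) = 0.6479
f*(-2.2253) = (y-b)^2/(4a) = (-2.2253 + 10)^2/(4*6)
= 60.446/24 = 2.5186


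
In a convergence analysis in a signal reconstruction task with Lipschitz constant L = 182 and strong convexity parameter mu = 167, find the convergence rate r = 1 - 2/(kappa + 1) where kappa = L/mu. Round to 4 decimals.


Step 1: Compute the condition number.
kappa = L/mu = 182/167 = 1.0898
Step 2: Compute the convergence rate.
r = 1 - 2/(kappa + 1) = 1 - 2*mu/(L + mu) = (L - mu)/(L + mu) = 15/349 = 0.043


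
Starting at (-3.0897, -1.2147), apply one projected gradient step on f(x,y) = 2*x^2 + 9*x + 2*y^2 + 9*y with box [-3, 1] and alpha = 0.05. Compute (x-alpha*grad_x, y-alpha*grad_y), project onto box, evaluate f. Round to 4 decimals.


Step 1: Compute gradient at (-3.0897, -1.2147).
grad_x = 2*2*-3.0897 + 9 = -3.3588
grad_y = 2*2*-1.2147 + 9 = 4.1412
Step 2: Gradient step.
x_raw = -3.0897 - 0.05*-3.3588 = -2.9218
y_raw = -1.2147 - 0.05*4.1412 = -1.4218
Step 3: Project onto [-3, 1].
x_proj = clip(-2.9218) = -2.9218
y_proj = clip(-1.4218) = -1.4218
Step 4: Evaluate f.
f(-2.9218, -1.4218) = -17.9755
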